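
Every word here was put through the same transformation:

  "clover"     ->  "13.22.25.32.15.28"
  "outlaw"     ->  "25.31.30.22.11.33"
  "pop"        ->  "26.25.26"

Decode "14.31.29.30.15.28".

duster

Letters become their 1-based position plus 10 (so a→11, b→12, …).
Decoding 14.31.29.30.15.28: 14→(14−10)÷1=4=d, 31→(31−10)÷1=21=u, 29→(29−10)÷1=19=s, 30→(30−10)÷1=20=t, 15→(15−10)÷1=5=e, 28→(28−10)÷1=18=r.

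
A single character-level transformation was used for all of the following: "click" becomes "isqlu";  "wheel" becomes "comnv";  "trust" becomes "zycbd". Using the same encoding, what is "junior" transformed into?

pbvryc

In click: c→i is +6, l→s is +7, i→q is +8, c→l is +9 — the shift increases by 1 each position. The shift increases by 1 at each position, starting from +6: 6, 7, 8, ….
On junior: j+6=p, u+7=b, n+8=v, i+9=r, o+10=y, r+11=c.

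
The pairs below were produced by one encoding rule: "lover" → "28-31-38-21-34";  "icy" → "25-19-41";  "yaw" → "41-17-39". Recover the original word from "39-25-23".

l is letter #12 and maps to 28: an offset of 16. The number is (letter's place in the alphabet, a=1) + 16.
Undoing it on 39-25-23: 39→(39−16)÷1=23=w, 25→(25−16)÷1=9=i, 23→(23−16)÷1=7=g.

wig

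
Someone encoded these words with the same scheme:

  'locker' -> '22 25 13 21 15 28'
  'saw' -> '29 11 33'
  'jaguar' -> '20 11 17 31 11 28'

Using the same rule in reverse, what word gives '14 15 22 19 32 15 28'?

deliver

l is letter #12 and maps to 22: an offset of 10. Letters become their 1-based position plus 10 (so a→11, b→12, …).
Undoing it on 14 15 22 19 32 15 28: 14→(14−10)÷1=4=d, 15→(15−10)÷1=5=e, 22→(22−10)÷1=12=l, 19→(19−10)÷1=9=i, 32→(32−10)÷1=22=v, 15→(15−10)÷1=5=e, 28→(28−10)÷1=18=r.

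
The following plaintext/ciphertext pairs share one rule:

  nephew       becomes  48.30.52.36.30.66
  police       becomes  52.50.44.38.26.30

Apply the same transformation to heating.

n(#14)→48 and e(#5)→30: differences scale by 2, so n = 2·pos + 20. Each letter becomes 2×(its alphabet position, a=1..z=26) + 20.
On heating: h=8→36, e=5→30, a=1→22, t=20→60, i=9→38, n=14→48, g=7→34.

36.30.22.60.38.48.34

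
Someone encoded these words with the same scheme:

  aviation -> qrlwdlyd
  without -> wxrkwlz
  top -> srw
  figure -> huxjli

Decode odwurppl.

immortal

The output letters match the input read backwards, each shifted +3: aviation reversed is noitaiva. The word is reversed, then every letter is shifted forward by 3.
Undoing it on odwurppl: shift back: o−3=l, d−3=a, w−3=t, u−3=r, r−3=o, p−3=m, p−3=m, l−3=i → latrommi; then reverse → immortal.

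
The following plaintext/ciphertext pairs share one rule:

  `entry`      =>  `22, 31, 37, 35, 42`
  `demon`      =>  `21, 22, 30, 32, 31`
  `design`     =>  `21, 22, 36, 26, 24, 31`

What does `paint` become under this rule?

e is letter #5 and maps to 22: an offset of 17. Letters become their 1-based position plus 17 (so a→18, b→19, …).
Applying it to paint: p=16→33, a=1→18, i=9→26, n=14→31, t=20→37.

33, 18, 26, 31, 37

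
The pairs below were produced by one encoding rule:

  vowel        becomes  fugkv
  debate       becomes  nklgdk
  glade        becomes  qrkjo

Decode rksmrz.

height

Shifts by position in vowel: pos 0: v→f (+10), pos 1: o→u (+6), pos 2: w→g (+10), pos 3: e→k (+6) — repeating every 2. The shifts repeat in a cycle of length 2: positions 0,1,… shift by +10, +6, then the pattern repeats.
Reversing it on rksmrz: r−10=h, k−6=e, s−10=i, m−6=g, r−10=h, z−6=t.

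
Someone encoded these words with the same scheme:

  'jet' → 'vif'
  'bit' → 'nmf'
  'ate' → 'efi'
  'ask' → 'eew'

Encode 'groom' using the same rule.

sdssy

The rule splits by letter class: vowels +4, consonants +12.
On groom: g(cons)+12=s, r(cons)+12=d, o(vowel)+4=s, o(vowel)+4=s, m(cons)+12=y.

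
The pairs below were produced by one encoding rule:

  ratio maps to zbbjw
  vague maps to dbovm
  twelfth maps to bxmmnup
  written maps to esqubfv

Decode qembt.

Shifts by position in ratio: pos 0: r→z (+8), pos 1: a→b (+1), pos 2: t→b (+8), pos 3: i→j (+1) — repeating every 2. A repeating key of period 2 is used — shifts +8, +1 over and over.
Undoing it on qembt: q−8=i, e−1=d, m−8=e, b−1=a, t−8=l.

ideal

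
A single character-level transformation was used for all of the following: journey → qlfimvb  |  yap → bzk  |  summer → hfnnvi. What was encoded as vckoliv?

Each pair mirrors across the alphabet (j↔q, o↔l, u↔f): positions sum to 25. Letters are reflected about the middle of the alphabet (position → 25−position): Atbash.
Undoing it on vckoliv: v↔e, c↔x, k↔p, o↔l, l↔o, i↔r, v↔e.

explore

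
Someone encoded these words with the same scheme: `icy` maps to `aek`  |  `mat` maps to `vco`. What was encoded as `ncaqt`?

royal

Read the word backwards and shift each letter +2.
Decoding ncaqt: shift back: n−2=l, c−2=a, a−2=y, q−2=o, t−2=r → layor; then reverse → royal.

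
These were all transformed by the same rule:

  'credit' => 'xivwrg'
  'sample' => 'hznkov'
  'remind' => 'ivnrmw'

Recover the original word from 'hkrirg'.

Each pair mirrors across the alphabet (c↔x, r↔i, e↔v): positions sum to 25. This is the alphabet-reversal cipher (Atbash): a becomes z, b becomes y, etc.
Reversing it on hkrirg: h↔s, k↔p, r↔i, i↔r, r↔i, g↔t.

spirit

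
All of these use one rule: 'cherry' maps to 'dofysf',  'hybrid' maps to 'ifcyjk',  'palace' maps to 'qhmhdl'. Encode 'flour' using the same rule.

gspbs

Shifts by position in cherry: pos 0: c→d (+1), pos 1: h→o (+7), pos 2: e→f (+1), pos 3: r→y (+7) — repeating every 2. A repeating key of period 2 is used — shifts +1, +7 over and over.
For flour: f+1=g, l+7=s, o+1=p, u+7=b, r+1=s.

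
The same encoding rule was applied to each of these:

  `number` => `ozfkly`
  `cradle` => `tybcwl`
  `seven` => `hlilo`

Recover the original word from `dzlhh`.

guess

This is an affine cipher: with a=0,…,z=25, each position x becomes (9x+1) mod 26.
Decoding dzlhh: d(3)→3·(3−1)≡6=g; z(25)→3·(25−1)≡20=u; l(11)→3·(11−1)≡4=e; h(7)→3·(7−1)≡18=s; h(7)→3·(7−1)≡18=s (all mod 26).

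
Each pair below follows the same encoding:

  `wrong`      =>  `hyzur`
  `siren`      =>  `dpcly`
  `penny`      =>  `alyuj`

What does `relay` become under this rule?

A repeating key of period 2 is used — shifts +11, +7 over and over.
Applying it to relay: r+11=c, e+7=l, l+11=w, a+7=h, y+11=j.

clwhj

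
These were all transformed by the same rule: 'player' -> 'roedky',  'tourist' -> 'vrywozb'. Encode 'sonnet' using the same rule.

urrska

The shift increases by 1 at each position, starting from +2: 2, 3, 4, ….
For sonnet: s+2=u, o+3=r, n+4=r, n+5=s, e+6=k, t+7=a.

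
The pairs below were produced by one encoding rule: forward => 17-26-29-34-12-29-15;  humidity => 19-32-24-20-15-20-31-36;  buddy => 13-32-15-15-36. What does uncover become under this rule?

32-25-14-26-33-16-29

f is letter #6 and maps to 17: an offset of 11. Letters become their 1-based position plus 11 (so a→12, b→13, …).
For uncover: u=21→32, n=14→25, c=3→14, o=15→26, v=22→33, e=5→16, r=18→29.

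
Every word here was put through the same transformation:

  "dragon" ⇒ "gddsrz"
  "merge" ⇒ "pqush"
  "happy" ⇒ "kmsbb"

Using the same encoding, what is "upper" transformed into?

Shifts by position in dragon: pos 0: d→g (+3), pos 1: r→d (+12), pos 2: a→d (+3), pos 3: g→s (+12) — repeating every 2. It's a Vigenère-style cipher with numeric key [3,12]: position i shifts by key[i mod 2].
On upper: u+3=x, p+12=b, p+3=s, e+12=q, r+3=u.

xbsqu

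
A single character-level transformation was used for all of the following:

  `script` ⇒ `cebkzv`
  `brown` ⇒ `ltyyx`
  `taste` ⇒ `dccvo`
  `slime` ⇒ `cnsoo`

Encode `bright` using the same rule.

It's a Vigenère-style cipher with numeric key [10,2]: position i shifts by key[i mod 2].
On bright: b+10=l, r+2=t, i+10=s, g+2=i, h+10=r, t+2=v.

ltsirv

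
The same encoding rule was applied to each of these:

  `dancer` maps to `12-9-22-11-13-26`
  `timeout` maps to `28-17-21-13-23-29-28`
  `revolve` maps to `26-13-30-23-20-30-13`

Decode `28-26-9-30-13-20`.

Letters become their 1-based position plus 8 (so a→9, b→10, …).
Undoing it on 28-26-9-30-13-20: 28→(28−8)÷1=20=t, 26→(26−8)÷1=18=r, 9→(9−8)÷1=1=a, 30→(30−8)÷1=22=v, 13→(13−8)÷1=5=e, 20→(20−8)÷1=12=l.

travel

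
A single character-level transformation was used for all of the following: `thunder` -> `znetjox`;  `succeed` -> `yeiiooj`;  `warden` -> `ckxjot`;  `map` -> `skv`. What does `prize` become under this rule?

Two shifts are in play — +10 for a/e/i/o/u, +6 for every other letter.
Applying it to prize: p(cons)+6=v, r(cons)+6=x, i(vowel)+10=s, z(cons)+6=f, e(vowel)+10=o.

vxsfo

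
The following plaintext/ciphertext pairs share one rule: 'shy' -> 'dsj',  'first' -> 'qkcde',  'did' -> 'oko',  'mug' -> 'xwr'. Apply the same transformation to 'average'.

Two shifts are in play — +2 for a/e/i/o/u, +11 for every other letter.
For average: a(vowel)+2=c, v(cons)+11=g, e(vowel)+2=g, r(cons)+11=c, a(vowel)+2=c, g(cons)+11=r, e(vowel)+2=g.

cggccrg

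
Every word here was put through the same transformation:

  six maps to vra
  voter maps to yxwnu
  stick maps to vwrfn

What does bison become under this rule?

ervxq

Two shifts are in play — +9 for a/e/i/o/u, +3 for every other letter.
Applying it to bison: b(cons)+3=e, i(vowel)+9=r, s(cons)+3=v, o(vowel)+9=x, n(cons)+3=q.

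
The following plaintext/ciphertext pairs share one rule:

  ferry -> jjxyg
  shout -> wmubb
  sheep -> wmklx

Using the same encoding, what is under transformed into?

ysjlz

In ferry: f→j is +4, e→j is +5, r→x is +6, r→y is +7 — the shift increases by 1 each position. Letter i (0-indexed) is shifted by i+4, so successive shifts are 4, 5, 6, ….
For under: u+4=y, n+5=s, d+6=j, e+7=l, r+8=z.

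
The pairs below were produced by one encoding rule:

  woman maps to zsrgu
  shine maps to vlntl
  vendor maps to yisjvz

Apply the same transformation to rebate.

uiggam

In woman: w→z is +3, o→s is +4, m→r is +5, a→g is +6 — the shift increases by 1 each position. Each letter shifts forward by (position + 3), i.e. 3, 4, 5, … — the shift grows by one for each successive letter.
For rebate: r+3=u, e+4=i, b+5=g, a+6=g, t+7=a, e+8=m.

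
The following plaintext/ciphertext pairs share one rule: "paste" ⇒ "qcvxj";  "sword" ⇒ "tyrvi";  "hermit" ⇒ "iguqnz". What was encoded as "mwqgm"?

lunch

In paste: p→q is +1, a→c is +2, s→v is +3, t→x is +4 — the shift increases by 1 each position. Letter i (0-indexed) is shifted by i+1, so successive shifts are 1, 2, 3, ….
Undoing it on mwqgm: m−1=l, w−2=u, q−3=n, g−4=c, m−5=h.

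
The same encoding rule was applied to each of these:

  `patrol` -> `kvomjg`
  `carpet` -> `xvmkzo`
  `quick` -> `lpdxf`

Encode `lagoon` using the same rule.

Compare letters: p→k is +21, a→v is +21, t→o is +21 — a constant shift. It's a constant shift of +21 (ROT21).
Applying it to lagoon: l+21=g, a+21=v, g+21=b, o+21=j, o+21=j, n+21=i.

gvbjji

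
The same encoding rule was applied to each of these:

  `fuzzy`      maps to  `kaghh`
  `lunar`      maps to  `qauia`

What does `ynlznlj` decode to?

thereby

In fuzzy: f→k is +5, u→a is +6, z→g is +7, z→h is +8 — the shift increases by 1 each position. Letter i (0-indexed) is shifted by i+5, so successive shifts are 5, 6, 7, ….
Undoing it on ynlznlj: y−5=t, n−6=h, l−7=e, z−8=r, n−9=e, l−10=b, j−11=y.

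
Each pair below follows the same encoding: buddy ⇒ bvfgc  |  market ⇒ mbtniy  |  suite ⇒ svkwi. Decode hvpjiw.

Letter i (0-indexed) is shifted by i+0, so successive shifts are 0, 1, 2, ….
Undoing it on hvpjiw: h−0=h, v−1=u, p−2=n, j−3=g, i−4=e, w−5=r.

hunger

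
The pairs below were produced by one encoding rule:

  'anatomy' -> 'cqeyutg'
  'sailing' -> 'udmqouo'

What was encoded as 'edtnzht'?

In anatomy: a→c is +2, n→q is +3, a→e is +4, t→y is +5 — the shift increases by 1 each position. Letter i (0-indexed) is shifted by i+2, so successive shifts are 2, 3, 4, ….
Undoing it on edtnzht: e−2=c, d−3=a, t−4=p, n−5=i, z−6=t, h−7=a, t−8=l.

capital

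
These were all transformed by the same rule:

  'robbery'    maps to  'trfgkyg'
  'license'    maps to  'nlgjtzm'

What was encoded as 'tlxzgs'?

ritual

In robbery: r→t is +2, o→r is +3, b→f is +4, b→g is +5 — the shift increases by 1 each position. The shift increases by 1 at each position, starting from +2: 2, 3, 4, ….
Undoing it on tlxzgs: t−2=r, l−3=i, x−4=t, z−5=u, g−6=a, s−7=l.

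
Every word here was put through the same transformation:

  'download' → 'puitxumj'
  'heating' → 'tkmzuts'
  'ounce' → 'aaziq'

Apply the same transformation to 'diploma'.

The shifts repeat in a cycle of length 2: positions 0,1,… shift by +12, +6, then the pattern repeats.
On diploma: d+12=p, i+6=o, p+12=b, l+6=r, o+12=a, m+6=s, a+12=m.

pobrasm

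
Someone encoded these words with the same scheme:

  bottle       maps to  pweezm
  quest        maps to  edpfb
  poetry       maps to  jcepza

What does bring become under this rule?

rytcm

The output letters match the input read backwards, each shifted +11: bottle reversed is elttob. Read the word backwards and shift each letter +11.
Applying it to bring: reverse → gnirb; then shift: g+11=r, n+11=y, i+11=t, r+11=c, b+11=m.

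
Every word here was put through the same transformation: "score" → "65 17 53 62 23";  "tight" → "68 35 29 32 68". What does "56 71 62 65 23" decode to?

s(#19)→65 and c(#3)→17: differences scale by 3, so n = 3·pos + 8. The formula is n = 3×(alphabet index, a=1) + 8.
Reversing it on 56 71 62 65 23: 56→(56−8)÷3=16=p, 71→(71−8)÷3=21=u, 62→(62−8)÷3=18=r, 65→(65−8)÷3=19=s, 23→(23−8)÷3=5=e.

purse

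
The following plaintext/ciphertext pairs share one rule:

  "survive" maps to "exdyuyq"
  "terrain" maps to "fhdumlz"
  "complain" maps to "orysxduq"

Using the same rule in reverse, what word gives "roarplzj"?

Shifts by position in survive: pos 0: s→e (+12), pos 1: u→x (+3), pos 2: r→d (+12), pos 3: v→y (+3) — repeating every 2. It's a Vigenère-style cipher with numeric key [12,3]: position i shifts by key[i mod 2].
Reversing it on roarplzj: r−12=f, o−3=l, a−12=o, r−3=o, p−12=d, l−3=i, z−12=n, j−3=g.

flooding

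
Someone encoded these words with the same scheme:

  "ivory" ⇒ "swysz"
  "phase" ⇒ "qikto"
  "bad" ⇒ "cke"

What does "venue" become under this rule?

The shift depends on letter class: consonant v→w is +1, but vowel i→s is +10. The rule splits by letter class: vowels +10, consonants +1.
Applying it to venue: v(cons)+1=w, e(vowel)+10=o, n(cons)+1=o, u(vowel)+10=e, e(vowel)+10=o.

wooeo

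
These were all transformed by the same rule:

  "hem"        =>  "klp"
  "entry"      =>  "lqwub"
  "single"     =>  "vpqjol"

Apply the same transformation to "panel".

shqlo

The shift depends on letter class: consonant h→k is +3, but vowel e→l is +7. Vowels shift forward by 7 and consonants shift forward by 3.
On panel: p(cons)+3=s, a(vowel)+7=h, n(cons)+3=q, e(vowel)+7=l, l(cons)+3=o.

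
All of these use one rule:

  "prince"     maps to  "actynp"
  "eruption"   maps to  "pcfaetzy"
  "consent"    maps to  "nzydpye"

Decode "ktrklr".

Compare letters: p→a is +11, r→c is +11, i→t is +11 — a constant shift. Each letter is shifted forward by 11 in the alphabet (a Caesar shift of +11).
Decoding ktrklr: k−11=z, t−11=i, r−11=g, k−11=z, l−11=a, r−11=g.

zigzag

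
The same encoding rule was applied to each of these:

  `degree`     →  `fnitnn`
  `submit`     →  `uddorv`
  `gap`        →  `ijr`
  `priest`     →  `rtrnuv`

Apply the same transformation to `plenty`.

rnnpva

The shift depends on letter class: consonant d→f is +2, but vowel e→n is +9. Vowels shift forward by 9 and consonants shift forward by 2.
Applying it to plenty: p(cons)+2=r, l(cons)+2=n, e(vowel)+9=n, n(cons)+2=p, t(cons)+2=v, y(cons)+2=a.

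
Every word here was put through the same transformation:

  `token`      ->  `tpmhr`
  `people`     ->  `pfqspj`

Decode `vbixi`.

vague

In token: t→t is +0, o→p is +1, k→m is +2, e→h is +3 — the shift increases by 1 each position. Letter i (0-indexed) is shifted by i+0, so successive shifts are 0, 1, 2, ….
Reversing it on vbixi: v−0=v, b−1=a, i−2=g, x−3=u, i−4=e.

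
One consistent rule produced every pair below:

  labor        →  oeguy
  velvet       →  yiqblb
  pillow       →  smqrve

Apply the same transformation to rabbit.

ueghpb

In labor: l→o is +3, a→e is +4, b→g is +5, o→u is +6 — the shift increases by 1 each position. Letter i (0-indexed) is shifted by i+3, so successive shifts are 3, 4, 5, ….
For rabbit: r+3=u, a+4=e, b+5=g, b+6=h, i+7=p, t+8=b.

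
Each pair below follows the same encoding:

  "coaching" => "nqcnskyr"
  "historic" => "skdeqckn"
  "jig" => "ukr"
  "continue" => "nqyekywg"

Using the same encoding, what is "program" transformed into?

acqrccx

The rule splits by letter class: vowels +2, consonants +11.
On program: p(cons)+11=a, r(cons)+11=c, o(vowel)+2=q, g(cons)+11=r, r(cons)+11=c, a(vowel)+2=c, m(cons)+11=x.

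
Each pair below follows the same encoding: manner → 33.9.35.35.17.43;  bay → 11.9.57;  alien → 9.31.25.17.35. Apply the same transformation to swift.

45.53.25.19.47

m(#13)→33 and a(#1)→9: differences scale by 2, so n = 2·pos + 7. Each letter becomes 2×(its alphabet position, a=1..z=26) + 7.
On swift: s=19→45, w=23→53, i=9→25, f=6→19, t=20→47.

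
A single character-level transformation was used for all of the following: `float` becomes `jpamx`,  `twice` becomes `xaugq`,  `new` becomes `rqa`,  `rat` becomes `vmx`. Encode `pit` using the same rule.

Two shifts are in play — +12 for a/e/i/o/u, +4 for every other letter.
Applying it to pit: p(cons)+4=t, i(vowel)+12=u, t(cons)+4=x.

tux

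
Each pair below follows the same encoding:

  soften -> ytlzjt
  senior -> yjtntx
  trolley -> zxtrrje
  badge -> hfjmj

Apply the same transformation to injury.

ntpzxe

The shift depends on letter class: consonant s→y is +6, but vowel o→t is +5. The rule splits by letter class: vowels +5, consonants +6.
For injury: i(vowel)+5=n, n(cons)+6=t, j(cons)+6=p, u(vowel)+5=z, r(cons)+6=x, y(cons)+6=e.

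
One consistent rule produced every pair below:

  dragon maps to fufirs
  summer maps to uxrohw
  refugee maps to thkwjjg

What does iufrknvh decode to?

Shifts by position in dragon: pos 0: d→f (+2), pos 1: r→u (+3), pos 2: a→f (+5), pos 3: g→i (+2), pos 4: o→r (+3), pos 5: n→s (+5) — repeating every 3. The shifts repeat in a cycle of length 3: positions 0,1,… shift by +2, +3, +5, then the pattern repeats.
Decoding iufrknvh: i−2=g, u−3=r, f−5=a, r−2=p, k−3=h, n−5=i, v−2=t, h−3=e.

graphite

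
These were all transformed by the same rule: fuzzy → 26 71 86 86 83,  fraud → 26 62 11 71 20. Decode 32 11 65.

has

f(#6)→26 and u(#21)→71: differences scale by 3, so n = 3·pos + 8. With a=1..z=26, the number is 3·pos + 8.
Undoing it on 32 11 65: 32→(32−8)÷3=8=h, 11→(11−8)÷3=1=a, 65→(65−8)÷3=19=s.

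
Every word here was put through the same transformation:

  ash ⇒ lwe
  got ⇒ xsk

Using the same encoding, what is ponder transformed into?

The output letters match the input read backwards, each shifted +4: ash reversed is hsa. The word is reversed, then every letter is shifted forward by 4.
On ponder: reverse → rednop; then shift: r+4=v, e+4=i, d+4=h, n+4=r, o+4=s, p+4=t.

vihrst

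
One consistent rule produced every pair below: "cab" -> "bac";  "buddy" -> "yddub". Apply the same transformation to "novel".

levon

The output letters match the input read backwards: cab reversed is bac. The word is simply reversed.
Applying it to novel: reverse → levon.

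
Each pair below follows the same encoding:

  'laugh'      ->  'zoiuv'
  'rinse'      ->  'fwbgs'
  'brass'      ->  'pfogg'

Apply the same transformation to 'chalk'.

Every letter moves 14 places later in the alphabet, wrapping around z→a.
For chalk: c+14=q, h+14=v, a+14=o, l+14=z, k+14=y.

qvozy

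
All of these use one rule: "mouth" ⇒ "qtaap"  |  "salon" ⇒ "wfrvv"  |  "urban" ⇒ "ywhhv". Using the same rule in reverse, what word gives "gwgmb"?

In mouth: m→q is +4, o→t is +5, u→a is +6, t→a is +7 — the shift increases by 1 each position. Letter i (0-indexed) is shifted by i+4, so successive shifts are 4, 5, 6, ….
Reversing it on gwgmb: g−4=c, w−5=r, g−6=a, m−7=f, b−8=t.

craft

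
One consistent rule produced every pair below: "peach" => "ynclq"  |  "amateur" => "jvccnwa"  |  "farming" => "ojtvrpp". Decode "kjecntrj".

Shifts by position in peach: pos 0: p→y (+9), pos 1: e→n (+9), pos 2: a→c (+2), pos 3: c→l (+9), pos 4: h→q (+9) — repeating every 3. The shifts repeat in a cycle of length 3: positions 0,1,… shift by +9, +9, +2, then the pattern repeats.
Undoing it on kjecntrj: k−9=b, j−9=a, e−2=c, c−9=t, n−9=e, t−2=r, r−9=i, j−9=a.

bacteria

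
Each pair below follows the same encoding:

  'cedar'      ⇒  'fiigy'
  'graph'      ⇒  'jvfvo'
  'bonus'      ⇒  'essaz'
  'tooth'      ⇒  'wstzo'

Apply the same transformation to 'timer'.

wmrky

The shift increases by 1 at each position, starting from +3: 3, 4, 5, ….
For timer: t+3=w, i+4=m, m+5=r, e+6=k, r+7=y.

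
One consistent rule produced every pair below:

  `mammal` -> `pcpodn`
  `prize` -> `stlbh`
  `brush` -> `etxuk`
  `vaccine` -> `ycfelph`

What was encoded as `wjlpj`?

It's a Vigenère-style cipher with numeric key [3,2]: position i shifts by key[i mod 2].
Decoding wjlpj: w−3=t, j−2=h, l−3=i, p−2=n, j−3=g.

thing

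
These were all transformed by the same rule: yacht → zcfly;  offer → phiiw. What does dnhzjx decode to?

clever

In yacht: y→z is +1, a→c is +2, c→f is +3, h→l is +4 — the shift increases by 1 each position. Letter i (0-indexed) is shifted by i+1, so successive shifts are 1, 2, 3, ….
Undoing it on dnhzjx: d−1=c, n−2=l, h−3=e, z−4=v, j−5=e, x−6=r.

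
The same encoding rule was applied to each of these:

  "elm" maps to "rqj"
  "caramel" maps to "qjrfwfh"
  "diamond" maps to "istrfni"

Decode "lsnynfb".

The output letters match the input read backwards, each shifted +5: elm reversed is mle. The word is reversed, then every letter is shifted forward by 5.
Undoing it on lsnynfb: shift back: l−5=g, s−5=n, n−5=i, y−5=t, n−5=i, f−5=a, b−5=w → gnitiaw; then reverse → waiting.

waiting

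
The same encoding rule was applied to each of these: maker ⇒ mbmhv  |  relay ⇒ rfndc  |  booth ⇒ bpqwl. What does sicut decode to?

In maker: m→m is +0, a→b is +1, k→m is +2, e→h is +3 — the shift increases by 1 each position. Each letter shifts forward by its position index (0, 1, 2, …) — the shift grows by one for each successive letter.
Reversing it on sicut: s−0=s, i−1=h, c−2=a, u−3=r, t−4=p.

sharp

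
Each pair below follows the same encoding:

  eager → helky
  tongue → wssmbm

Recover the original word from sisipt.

In eager: e→h is +3, a→e is +4, g→l is +5, e→k is +6 — the shift increases by 1 each position. Each letter shifts forward by (position + 3), i.e. 3, 4, 5, … — the shift grows by one for each successive letter.
Undoing it on sisipt: s−3=p, i−4=e, s−5=n, i−6=c, p−7=i, t−8=l.

pencil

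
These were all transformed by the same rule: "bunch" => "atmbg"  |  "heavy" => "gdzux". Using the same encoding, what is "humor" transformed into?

gtlnq

Compare letters: b→a is +25, u→t is +25, n→m is +25 — a constant shift. It's a constant shift of +25 (ROT25).
On humor: h+25=g, u+25=t, m+25=l, o+25=n, r+25=q.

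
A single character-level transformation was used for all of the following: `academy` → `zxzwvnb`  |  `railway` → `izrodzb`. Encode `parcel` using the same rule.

Each pair mirrors across the alphabet (a↔z, c↔x, a↔z): positions sum to 25. Each letter is replaced by its mirror in the alphabet: a↔z, b↔y, c↔x, and so on (the Atbash cipher).
For parcel: p↔k, a↔z, r↔i, c↔x, e↔v, l↔o.

kzixvo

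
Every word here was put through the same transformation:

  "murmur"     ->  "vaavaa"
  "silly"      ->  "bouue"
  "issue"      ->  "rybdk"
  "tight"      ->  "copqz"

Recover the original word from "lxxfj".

crowd

Shifts by position in murmur: pos 0: m→v (+9), pos 1: u→a (+6), pos 2: r→a (+9), pos 3: m→v (+9), pos 4: u→a (+6), pos 5: r→a (+9) — repeating every 3. A repeating key of period 3 is used — shifts +9, +6, +9 over and over.
Undoing it on lxxfj: l−9=c, x−6=r, x−9=o, f−9=w, j−6=d.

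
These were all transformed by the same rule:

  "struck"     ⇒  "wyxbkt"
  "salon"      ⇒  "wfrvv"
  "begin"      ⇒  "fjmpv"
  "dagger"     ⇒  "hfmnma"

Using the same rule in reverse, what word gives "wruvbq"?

In struck: s→w is +4, t→y is +5, r→x is +6, u→b is +7 — the shift increases by 1 each position. Each letter shifts forward by (position + 4), i.e. 4, 5, 6, … — the shift grows by one for each successive letter.
Reversing it on wruvbq: w−4=s, r−5=m, u−6=o, v−7=o, b−8=t, q−9=h.

smooth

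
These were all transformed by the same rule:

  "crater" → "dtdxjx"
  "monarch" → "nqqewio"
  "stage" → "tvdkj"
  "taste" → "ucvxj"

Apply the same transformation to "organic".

The shift increases by 1 at each position, starting from +1: 1, 2, 3, ….
For organic: o+1=p, r+2=t, g+3=j, a+4=e, n+5=s, i+6=o, c+7=j.

ptjesoj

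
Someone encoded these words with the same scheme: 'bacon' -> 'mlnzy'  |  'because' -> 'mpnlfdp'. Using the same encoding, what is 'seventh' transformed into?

dpgpyes

Compare letters: b→m is +11, a→l is +11, c→n is +11 — a constant shift. It's a constant shift of +11 (ROT11).
Applying it to seventh: s+11=d, e+11=p, v+11=g, e+11=p, n+11=y, t+11=e, h+11=s.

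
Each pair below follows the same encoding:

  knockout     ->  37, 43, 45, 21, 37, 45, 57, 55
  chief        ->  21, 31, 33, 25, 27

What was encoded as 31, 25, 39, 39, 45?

k(#11)→37 and n(#14)→43: differences scale by 2, so n = 2·pos + 15. With a=1..z=26, the number is 2·pos + 15.
Decoding 31, 25, 39, 39, 45: 31→(31−15)÷2=8=h, 25→(25−15)÷2=5=e, 39→(39−15)÷2=12=l, 39→(39−15)÷2=12=l, 45→(45−15)÷2=15=o.

hello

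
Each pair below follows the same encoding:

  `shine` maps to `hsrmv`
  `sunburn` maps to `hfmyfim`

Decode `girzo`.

Each pair mirrors across the alphabet (s↔h, h↔s, i↔r): positions sum to 25. Letters are reflected about the middle of the alphabet (position → 25−position): Atbash.
Undoing it on girzo: g↔t, i↔r, r↔i, z↔a, o↔l.

trial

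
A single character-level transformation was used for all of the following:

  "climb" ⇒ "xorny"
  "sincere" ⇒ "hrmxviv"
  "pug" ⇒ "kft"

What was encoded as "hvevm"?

seven

Each pair mirrors across the alphabet (c↔x, l↔o, i↔r): positions sum to 25. Each letter is replaced by its mirror in the alphabet: a↔z, b↔y, c↔x, and so on (the Atbash cipher).
Undoing it on hvevm: h↔s, v↔e, e↔v, v↔e, m↔n.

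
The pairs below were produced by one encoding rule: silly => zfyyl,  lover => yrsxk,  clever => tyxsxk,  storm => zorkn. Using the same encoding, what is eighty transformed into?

xfbqol

s(18)→z(25) and i(8)→f(5) fit y≡15x+15 (mod 26); the inverse of 15 mod 26 is 7. This is an affine cipher: with a=0,…,z=25, each position x becomes (15x+15) mod 26.
For eighty: e(4)→15·4+15≡23=x; i(8)→15·8+15≡5=f; g(6)→15·6+15≡1=b; h(7)→15·7+15≡16=q; t(19)→15·19+15≡14=o; y(24)→15·24+15≡11=l (all mod 26).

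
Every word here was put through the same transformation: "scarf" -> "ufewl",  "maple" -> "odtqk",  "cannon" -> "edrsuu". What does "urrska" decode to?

sonnet

In scarf: s→u is +2, c→f is +3, a→e is +4, r→w is +5 — the shift increases by 1 each position. The shift increases by 1 at each position, starting from +2: 2, 3, 4, ….
Decoding urrska: u−2=s, r−3=o, r−4=n, s−5=n, k−6=e, a−7=t.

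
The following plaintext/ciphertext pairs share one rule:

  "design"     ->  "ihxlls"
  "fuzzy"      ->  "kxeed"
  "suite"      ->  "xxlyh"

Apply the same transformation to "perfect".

uhwkhhy

The shift depends on letter class: consonant d→i is +5, but vowel e→h is +3. Two shifts are in play — +3 for a/e/i/o/u, +5 for every other letter.
Applying it to perfect: p(cons)+5=u, e(vowel)+3=h, r(cons)+5=w, f(cons)+5=k, e(vowel)+3=h, c(cons)+5=h, t(cons)+5=y.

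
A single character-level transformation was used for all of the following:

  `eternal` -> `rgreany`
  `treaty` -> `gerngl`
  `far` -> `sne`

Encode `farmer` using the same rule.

snezre

Compare letters: e→r is +13, t→g is +13, e→r is +13 — a constant shift. It's a constant shift of +13 (ROT13).
For farmer: f+13=s, a+13=n, r+13=e, m+13=z, e+13=r, r+13=e.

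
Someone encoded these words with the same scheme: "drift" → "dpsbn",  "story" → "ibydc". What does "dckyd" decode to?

The word is reversed, then every letter is shifted forward by 10.
Reversing it on dckyd: shift back: d−10=t, c−10=s, k−10=a, y−10=o, d−10=t → tsaot; then reverse → toast.

toast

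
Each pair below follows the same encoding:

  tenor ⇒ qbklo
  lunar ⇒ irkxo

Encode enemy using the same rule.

bkbjv

Compare letters: t→q is +23, e→b is +23, n→k is +23 — a constant shift. Every letter moves 23 places later in the alphabet, wrapping around z→a.
For enemy: e+23=b, n+23=k, e+23=b, m+23=j, y+23=v.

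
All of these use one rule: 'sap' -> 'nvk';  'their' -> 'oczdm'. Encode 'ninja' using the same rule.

idiev

Each letter is shifted forward by 21 in the alphabet (a Caesar shift of +21).
Applying it to ninja: n+21=i, i+21=d, n+21=i, j+21=e, a+21=v.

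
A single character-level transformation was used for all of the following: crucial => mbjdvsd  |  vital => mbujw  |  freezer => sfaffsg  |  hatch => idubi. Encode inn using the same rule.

The output letters match the input read backwards, each shifted +1: crucial reversed is laicurc. Read the word backwards and shift each letter +1.
For inn: reverse → nni; then shift: n+1=o, n+1=o, i+1=j.

ooj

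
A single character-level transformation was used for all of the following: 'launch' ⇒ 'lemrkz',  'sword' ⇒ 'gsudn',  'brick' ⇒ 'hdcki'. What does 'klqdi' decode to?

l(11)→l(11) and a(0)→e(4) fit y≡3x+4 (mod 26); the inverse of 3 mod 26 is 9. Each letter's alphabet position (a=0..z=25) is mapped through 3·x+4 mod 26 — an affine cipher.
Decoding klqdi: k(10)→9·(10−4)≡2=c; l(11)→9·(11−4)≡11=l; q(16)→9·(16−4)≡4=e; d(3)→9·(3−4)≡17=r; i(8)→9·(8−4)≡10=k (all mod 26).

clerk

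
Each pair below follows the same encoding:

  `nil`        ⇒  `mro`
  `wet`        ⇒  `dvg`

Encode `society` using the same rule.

Each pair mirrors across the alphabet (n↔m, i↔r, l↔o): positions sum to 25. Each letter is replaced by its mirror in the alphabet: a↔z, b↔y, c↔x, and so on (the Atbash cipher).
For society: s↔h, o↔l, c↔x, i↔r, e↔v, t↔g, y↔b.

hlxrvgb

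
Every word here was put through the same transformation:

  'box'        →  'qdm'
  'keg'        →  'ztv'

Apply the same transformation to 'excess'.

tmrthh

Compare letters: b→q is +15, o→d is +15, x→m is +15 — a constant shift. It's a constant shift of +15 (ROT15).
On excess: e+15=t, x+15=m, c+15=r, e+15=t, s+15=h, s+15=h.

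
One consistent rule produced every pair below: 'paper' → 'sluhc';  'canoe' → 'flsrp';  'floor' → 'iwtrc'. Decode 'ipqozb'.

It's a Vigenère-style cipher with numeric key [3,11,5]: position i shifts by key[i mod 3].
Decoding ipqozb: i−3=f, p−11=e, q−5=l, o−3=l, z−11=o, b−5=w.

fellow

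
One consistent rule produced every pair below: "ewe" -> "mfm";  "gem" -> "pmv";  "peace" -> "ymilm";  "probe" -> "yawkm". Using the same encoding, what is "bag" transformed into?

The rule splits by letter class: vowels +8, consonants +9.
Applying it to bag: b(cons)+9=k, a(vowel)+8=i, g(cons)+9=p.

kip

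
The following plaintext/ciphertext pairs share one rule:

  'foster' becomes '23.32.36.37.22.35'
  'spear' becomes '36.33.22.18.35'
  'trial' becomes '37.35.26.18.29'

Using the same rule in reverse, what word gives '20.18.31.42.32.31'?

f is letter #6 and maps to 23: an offset of 17. Letters become their 1-based position plus 17 (so a→18, b→19, …).
Undoing it on 20.18.31.42.32.31: 20→(20−17)÷1=3=c, 18→(18−17)÷1=1=a, 31→(31−17)÷1=14=n, 42→(42−17)÷1=25=y, 32→(32−17)÷1=15=o, 31→(31−17)÷1=14=n.

canyon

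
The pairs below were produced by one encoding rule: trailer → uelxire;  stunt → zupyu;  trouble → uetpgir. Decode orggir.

t(19)→u(20) and r(17)→e(4) fit y≡21x+11 (mod 26); the inverse of 21 mod 26 is 5. Treating letters as 0–25, the rule is x ↦ 21x + 11 (mod 26).
Reversing it on orggir: o(14)→5·(14−11)≡15=p; r(17)→5·(17−11)≡4=e; g(6)→5·(6−11)≡1=b; g(6)→5·(6−11)≡1=b; i(8)→5·(8−11)≡11=l; r(17)→5·(17−11)≡4=e (all mod 26).

pebble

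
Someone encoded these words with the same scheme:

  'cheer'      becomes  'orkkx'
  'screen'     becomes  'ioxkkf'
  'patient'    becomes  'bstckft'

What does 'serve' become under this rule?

This is an affine cipher: with a=0,…,z=25, each position x becomes (11x+18) mod 26.
On serve: s(18)→11·18+18≡8=i; e(4)→11·4+18≡10=k; r(17)→11·17+18≡23=x; v(21)→11·21+18≡15=p; e(4)→11·4+18≡10=k (all mod 26).

ikxpk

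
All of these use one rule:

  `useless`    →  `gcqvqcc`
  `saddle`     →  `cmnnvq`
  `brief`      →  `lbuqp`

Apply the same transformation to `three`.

drbqq

The shift depends on letter class: consonant s→c is +10, but vowel u→g is +12. Vowels shift forward by 12 and consonants shift forward by 10.
For three: t(cons)+10=d, h(cons)+10=r, r(cons)+10=b, e(vowel)+12=q, e(vowel)+12=q.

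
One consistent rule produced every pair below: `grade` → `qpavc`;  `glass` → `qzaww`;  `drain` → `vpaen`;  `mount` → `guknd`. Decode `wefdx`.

sixth

Treating letters as 0–25, the rule is x ↦ 7x + 0 (mod 26).
Decoding wefdx: w(22)→15·(22−0)≡18=s; e(4)→15·(4−0)≡8=i; f(5)→15·(5−0)≡23=x; d(3)→15·(3−0)≡19=t; x(23)→15·(23−0)≡7=h (all mod 26).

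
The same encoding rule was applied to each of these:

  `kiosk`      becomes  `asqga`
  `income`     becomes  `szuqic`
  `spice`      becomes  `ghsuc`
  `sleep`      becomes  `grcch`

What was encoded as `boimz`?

k(10)→a(0) and i(8)→s(18) fit y≡17x+12 (mod 26); the inverse of 17 mod 26 is 23. Each letter's alphabet position (a=0..z=25) is mapped through 17·x+12 mod 26 — an affine cipher.
Decoding boimz: b(1)→23·(1−12)≡7=h; o(14)→23·(14−12)≡20=u; i(8)→23·(8−12)≡12=m; m(12)→23·(12−12)≡0=a; z(25)→23·(25−12)≡13=n (all mod 26).

human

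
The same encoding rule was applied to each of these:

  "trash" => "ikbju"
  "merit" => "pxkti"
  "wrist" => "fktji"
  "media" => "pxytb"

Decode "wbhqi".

This is an affine cipher: with a=0,…,z=25, each position x becomes (25x+1) mod 26.
Reversing it on wbhqi: w(22)→25·(22−1)≡5=f; b(1)→25·(1−1)≡0=a; h(7)→25·(7−1)≡20=u; q(16)→25·(16−1)≡11=l; i(8)→25·(8−1)≡19=t (all mod 26).

fault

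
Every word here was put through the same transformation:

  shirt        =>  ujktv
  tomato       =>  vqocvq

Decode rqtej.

Each letter is shifted forward by 2 in the alphabet (a Caesar shift of +2).
Decoding rqtej: r−2=p, q−2=o, t−2=r, e−2=c, j−2=h.

porch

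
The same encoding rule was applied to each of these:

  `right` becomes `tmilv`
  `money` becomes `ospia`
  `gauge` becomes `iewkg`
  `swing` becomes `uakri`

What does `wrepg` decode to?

The shifts repeat in a cycle of length 2: positions 0,1,… shift by +2, +4, then the pattern repeats.
Reversing it on wrepg: w−2=u, r−4=n, e−2=c, p−4=l, g−2=e.

uncle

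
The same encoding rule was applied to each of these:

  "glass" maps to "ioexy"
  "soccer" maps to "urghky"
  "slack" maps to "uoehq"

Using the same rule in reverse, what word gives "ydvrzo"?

warmth

In glass: g→i is +2, l→o is +3, a→e is +4, s→x is +5 — the shift increases by 1 each position. The shift increases by 1 at each position, starting from +2: 2, 3, 4, ….
Undoing it on ydvrzo: y−2=w, d−3=a, v−4=r, r−5=m, z−6=t, o−7=h.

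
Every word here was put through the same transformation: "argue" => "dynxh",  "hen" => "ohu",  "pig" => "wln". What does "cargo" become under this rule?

The shift depends on letter class: consonant r→y is +7, but vowel a→d is +3. Two shifts are in play — +3 for a/e/i/o/u, +7 for every other letter.
Applying it to cargo: c(cons)+7=j, a(vowel)+3=d, r(cons)+7=y, g(cons)+7=n, o(vowel)+3=r.

jdynr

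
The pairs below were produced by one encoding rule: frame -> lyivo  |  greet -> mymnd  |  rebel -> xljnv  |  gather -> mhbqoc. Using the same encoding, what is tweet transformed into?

zdmnd

In frame: f→l is +6, r→y is +7, a→i is +8, m→v is +9 — the shift increases by 1 each position. The shift increases by 1 at each position, starting from +6: 6, 7, 8, ….
On tweet: t+6=z, w+7=d, e+8=m, e+9=n, t+10=d.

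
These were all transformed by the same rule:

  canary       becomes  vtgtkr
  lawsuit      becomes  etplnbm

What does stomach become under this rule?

Compare letters: c→v is +19, a→t is +19, n→g is +19 — a constant shift. Every letter moves 19 places later in the alphabet, wrapping around z→a.
Applying it to stomach: s+19=l, t+19=m, o+19=h, m+19=f, a+19=t, c+19=v, h+19=a.

lmhftva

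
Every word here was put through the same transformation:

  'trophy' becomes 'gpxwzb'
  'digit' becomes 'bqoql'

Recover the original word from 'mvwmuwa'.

The output letters match the input read backwards, each shifted +8: trophy reversed is yhport. Read the word backwards and shift each letter +8.
Undoing it on mvwmuwa: shift back: m−8=e, v−8=n, w−8=o, m−8=e, u−8=m, w−8=o, a−8=s → enoemos; then reverse → someone.

someone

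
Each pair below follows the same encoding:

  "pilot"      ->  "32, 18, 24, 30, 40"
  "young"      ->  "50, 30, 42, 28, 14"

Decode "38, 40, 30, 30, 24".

stool

Each letter becomes 2×(its alphabet position, a=1..z=26).
Reversing it on 38, 40, 30, 30, 24: 38→(38−0)÷2=19=s, 40→(40−0)÷2=20=t, 30→(30−0)÷2=15=o, 30→(30−0)÷2=15=o, 24→(24−0)÷2=12=l.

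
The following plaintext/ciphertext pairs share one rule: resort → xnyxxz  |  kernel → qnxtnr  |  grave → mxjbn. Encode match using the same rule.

sjzin

The shift depends on letter class: consonant r→x is +6, but vowel e→n is +9. The rule splits by letter class: vowels +9, consonants +6.
On match: m(cons)+6=s, a(vowel)+9=j, t(cons)+6=z, c(cons)+6=i, h(cons)+6=n.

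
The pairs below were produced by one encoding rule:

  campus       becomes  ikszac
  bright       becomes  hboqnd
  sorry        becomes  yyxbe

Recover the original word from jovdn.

depth

The shifts repeat in a cycle of length 2: positions 0,1,… shift by +6, +10, then the pattern repeats.
Decoding jovdn: j−6=d, o−10=e, v−6=p, d−10=t, n−6=h.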